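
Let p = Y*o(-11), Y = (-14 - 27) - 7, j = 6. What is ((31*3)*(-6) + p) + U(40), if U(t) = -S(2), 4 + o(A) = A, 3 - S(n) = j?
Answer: 165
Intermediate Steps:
S(n) = -3 (S(n) = 3 - 1*6 = 3 - 6 = -3)
o(A) = -4 + A
Y = -48 (Y = -41 - 7 = -48)
U(t) = 3 (U(t) = -1*(-3) = 3)
p = 720 (p = -48*(-4 - 11) = -48*(-15) = 720)
((31*3)*(-6) + p) + U(40) = ((31*3)*(-6) + 720) + 3 = (93*(-6) + 720) + 3 = (-558 + 720) + 3 = 162 + 3 = 165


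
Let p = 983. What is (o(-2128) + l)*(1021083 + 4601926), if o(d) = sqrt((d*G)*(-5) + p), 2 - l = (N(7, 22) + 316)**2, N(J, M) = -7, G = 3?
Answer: -536879276311 + 5623009*sqrt(32903) ≈ -5.3586e+11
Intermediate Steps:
l = -95479 (l = 2 - (-7 + 316)**2 = 2 - 1*309**2 = 2 - 1*95481 = 2 - 95481 = -95479)
o(d) = sqrt(983 - 15*d) (o(d) = sqrt((d*3)*(-5) + 983) = sqrt((3*d)*(-5) + 983) = sqrt(-15*d + 983) = sqrt(983 - 15*d))
(o(-2128) + l)*(1021083 + 4601926) = (sqrt(983 - 15*(-2128)) - 95479)*(1021083 + 4601926) = (sqrt(983 + 31920) - 95479)*5623009 = (sqrt(32903) - 95479)*5623009 = (-95479 + sqrt(32903))*5623009 = -536879276311 + 5623009*sqrt(32903)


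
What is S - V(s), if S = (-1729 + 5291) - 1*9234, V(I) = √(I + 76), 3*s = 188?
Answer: -5672 - 4*√78/3 ≈ -5683.8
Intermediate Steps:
s = 188/3 (s = (⅓)*188 = 188/3 ≈ 62.667)
V(I) = √(76 + I)
S = -5672 (S = 3562 - 9234 = -5672)
S - V(s) = -5672 - √(76 + 188/3) = -5672 - √(416/3) = -5672 - 4*√78/3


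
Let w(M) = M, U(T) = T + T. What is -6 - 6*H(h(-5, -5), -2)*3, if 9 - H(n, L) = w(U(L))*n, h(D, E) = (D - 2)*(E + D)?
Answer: -5208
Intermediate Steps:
U(T) = 2*T
h(D, E) = (-2 + D)*(D + E)
H(n, L) = 9 - 2*L*n
-6 - 6*H(h(-5, -5), -2)*3 = -6 - 6*(9 - 2*(-2)*((-5)² - 2*(-5) - 2*(-5) - 5*(-5)))*3 = -6 - 6*(9 - 2*(-2)*(25 + 10 + 10 + 25))*3 = -6 - 6*(9 - 2*(-2)*70)*3 = -6 - 6*(9 + 280)*3 = -6 - 1734*3 = -6 - 6*867 = -6 - 5202 = -5208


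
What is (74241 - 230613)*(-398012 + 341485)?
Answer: 8839240044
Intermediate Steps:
(74241 - 230613)*(-398012 + 341485) = -156372*(-56527) = 8839240044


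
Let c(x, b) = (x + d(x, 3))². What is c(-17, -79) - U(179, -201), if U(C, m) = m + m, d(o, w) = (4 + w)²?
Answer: 1426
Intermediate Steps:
c(x, b) = (49 + x)² (c(x, b) = (x + (4 + 3)²)² = (x + 7²)² = (x + 49)² = (49 + x)²)
U(C, m) = 2*m
c(-17, -79) - U(179, -201) = (49 - 17)² - 2*(-201) = 32² - 1*(-402) = 1024 + 402 = 1426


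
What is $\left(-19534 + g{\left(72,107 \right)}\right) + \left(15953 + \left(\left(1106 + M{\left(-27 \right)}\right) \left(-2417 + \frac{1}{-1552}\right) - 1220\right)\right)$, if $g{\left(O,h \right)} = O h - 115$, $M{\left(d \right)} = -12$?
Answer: $- \frac{2049734707}{776} \approx -2.6414 \cdot 10^{6}$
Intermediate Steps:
$g{\left(O,h \right)} = -115 + O h$
$\left(-19534 + g{\left(72,107 \right)}\right) + \left(15953 + \left(\left(1106 + M{\left(-27 \right)}\right) \left(-2417 + \frac{1}{-1552}\right) - 1220\right)\right) = \left(-19534 + \left(-115 + 72 \cdot 107\right)\right) + \left(15953 + \left(\left(1106 - 12\right) \left(-2417 + \frac{1}{-1552}\right) - 1220\right)\right) = \left(-19534 + \left(-115 + 7704\right)\right) + \left(15953 + \left(1094 \left(-2417 - \frac{1}{1552}\right) - 1220\right)\right) = \left(-19534 + 7589\right) + \left(15953 + \left(1094 \left(- \frac{3751185}{1552}\right) - 1220\right)\right) = -11945 + \left(15953 - \frac{2052844915}{776}\right) = -11945 - \frac{2040465387}{776} = - \frac{2049734707}{776}$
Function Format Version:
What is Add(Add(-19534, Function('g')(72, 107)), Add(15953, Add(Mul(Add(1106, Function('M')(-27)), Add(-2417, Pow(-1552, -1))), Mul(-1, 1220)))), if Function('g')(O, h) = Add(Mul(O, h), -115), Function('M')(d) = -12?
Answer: Rational(-2049734707, 776) ≈ -2.6414e+6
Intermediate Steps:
Function('g')(O, h) = Add(-115, Mul(O, h))
Add(Add(-19534, Function('g')(72, 107)), Add(15953, Add(Mul(Add(1106, Function('M')(-27)), Add(-2417, Pow(-1552, -1))), Mul(-1, 1220)))) = Add(Add(-19534, Add(-115, Mul(72, 107))), Add(15953, Add(Mul(Add(1106, -12), Add(-2417, Pow(-1552, -1))), Mul(-1, 1220)))) = Add(Add(-19534, Add(-115, 7704)), Add(15953, Add(Mul(1094, Add(-2417, Rational(-1, 1552))), -1220))) = Add(Add(-19534, 7589), Add(15953, Add(Mul(1094, Rational(-3751185, 1552)), -1220))) = Add(-11945, Add(15953, Add(Rational(-2051898195, 776), -1220))) = Add(-11945, Add(15953, Rational(-2052844915, 776))) = Add(-11945, Rational(-2040465387, 776)) = Rational(-2049734707, 776)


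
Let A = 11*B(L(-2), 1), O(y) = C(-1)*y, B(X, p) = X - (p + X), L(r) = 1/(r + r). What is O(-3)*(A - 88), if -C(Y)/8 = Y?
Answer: 2376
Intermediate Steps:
C(Y) = -8*Y
L(r) = 1/(2*r)
B(X, p) = -p (B(X, p) = X - (X + p) = X + (-X - p) = -p)
O(y) = 8*y (O(y) = (-8*(-1))*y = 8*y)
A = -11 (A = 11*(-1*1) = 11*(-1) = -11)
O(-3)*(A - 88) = (8*(-3))*(-11 - 88) = -24*(-99) = 2376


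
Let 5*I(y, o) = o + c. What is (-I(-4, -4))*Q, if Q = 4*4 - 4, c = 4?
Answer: 0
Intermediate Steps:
Q = 12 (Q = 16 - 4 = 12)
I(y, o) = 4/5 + o/5 (I(y, o) = (o + 4)/5 = (4 + o)/5 = 4/5 + o/5)
(-I(-4, -4))*Q = -(4/5 + (1/5)*(-4))*12 = -(4/5 - 4/5)*12 = -1*0*12 = 0*12 = 0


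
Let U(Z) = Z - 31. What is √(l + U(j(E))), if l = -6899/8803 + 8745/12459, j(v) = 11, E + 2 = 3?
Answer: I*√26840343736252538/36558859 ≈ 4.4813*I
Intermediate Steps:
E = 1 (E = -2 + 3 = 1)
U(Z) = -31 + Z
l = -2990802/36558859 (l = -6899*1/8803 + 8745*(1/12459) = -6899/8803 + 2915/4153 = -2990802/36558859 ≈ -0.081808)
√(l + U(j(E))) = √(-2990802/36558859 + (-31 + 11)) = √(-2990802/36558859 - 20) = √(-734167982/36558859) = I*√26840343736252538/36558859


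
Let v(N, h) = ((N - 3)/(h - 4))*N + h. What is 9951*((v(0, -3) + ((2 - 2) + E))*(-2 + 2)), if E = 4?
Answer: 0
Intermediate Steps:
v(N, h) = h + N*(-3 + N)/(-4 + h) (v(N, h) = ((-3 + N)/(-4 + h))*N + h = N*(-3 + N)/(-4 + h) + h = h + N*(-3 + N)/(-4 + h))
9951*((v(0, -3) + ((2 - 2) + E))*(-2 + 2)) = 9951*(((0**2 + (-3)**2 - 4*(-3) - 3*0)/(-4 - 3) + ((2 - 2) + 4))*(-2 + 2)) = 9951*(((0 + 9 + 12 + 0)/(-7) + (0 + 4))*0) = 9951*((-1/7*21 + 4)*0) = 9951*((-3 + 4)*0) = 9951*(1*0) = 9951*0 = 0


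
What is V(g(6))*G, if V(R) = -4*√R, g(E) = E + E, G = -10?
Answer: 80*√3 ≈ 138.56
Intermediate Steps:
g(E) = 2*E
V(g(6))*G = -4*2*√3*(-10) = -8*√3*(-10) = 80*√3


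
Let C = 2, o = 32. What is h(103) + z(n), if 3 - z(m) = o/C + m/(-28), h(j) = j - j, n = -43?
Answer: -407/28 ≈ -14.536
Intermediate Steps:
h(j) = 0
z(m) = -13 + m/28 (z(m) = 3 - (32/2 + m/(-28)) = 3 - (32*(½) + m*(-1/28)) = 3 - (16 - m/28) = 3 + (-16 + m/28) = -13 + m/28)
h(103) + z(n) = 0 + (-13 + (1/28)*(-43)) = 0 + (-13 - 43/28) = 0 - 407/28 = -407/28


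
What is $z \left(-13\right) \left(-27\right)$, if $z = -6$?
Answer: $-2106$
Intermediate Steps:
$z \left(-13\right) \left(-27\right) = \left(-6\right) \left(-13\right) \left(-27\right) = 78 \left(-27\right) = -2106$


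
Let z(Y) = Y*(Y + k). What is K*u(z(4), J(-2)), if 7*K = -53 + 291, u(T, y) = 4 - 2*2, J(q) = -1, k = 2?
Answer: 0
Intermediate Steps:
z(Y) = Y*(2 + Y) (z(Y) = Y*(Y + 2) = Y*(2 + Y))
u(T, y) = 0 (u(T, y) = 4 - 4 = 0)
K = 34 (K = (-53 + 291)/7 = (1/7)*238 = 34)
K*u(z(4), J(-2)) = 34*0 = 0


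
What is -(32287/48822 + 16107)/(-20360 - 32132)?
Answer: 786408241/2562764424 ≈ 0.30686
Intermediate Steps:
-(32287/48822 + 16107)/(-20360 - 32132) = -(32287*(1/48822) + 16107)/(-52492) = -(32287/48822 + 16107)*(-1)/52492 = -786408241*(-1)/(48822*52492) = -1*(-786408241/2562764424) = 786408241/2562764424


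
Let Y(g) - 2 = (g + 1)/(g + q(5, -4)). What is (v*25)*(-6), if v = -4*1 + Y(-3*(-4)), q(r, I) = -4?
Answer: 225/4 ≈ 56.250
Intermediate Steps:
Y(g) = 2 + (1 + g)/(-4 + g) (Y(g) = 2 + (g + 1)/(g - 4) = 2 + (1 + g)/(-4 + g))
v = -3/8 (v = -4*1 + (-7 + 3*(-3*(-4)))/(-4 - 3*(-4)) = -4 + (-7 + 3*12)/(-4 + 12) = -4 + (-7 + 36)/8 = -4 + (⅛)*29 = -4 + 29/8 = -3/8 ≈ -0.37500)
(v*25)*(-6) = -3/8*25*(-6) = -75/8*(-6) = 225/4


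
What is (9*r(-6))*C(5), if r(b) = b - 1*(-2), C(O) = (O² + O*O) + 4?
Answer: -1944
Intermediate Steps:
C(O) = 4 + 2*O² (C(O) = (O² + O²) + 4 = 2*O² + 4 = 4 + 2*O²)
r(b) = 2 + b (r(b) = b + 2 = 2 + b)
(9*r(-6))*C(5) = (9*(2 - 6))*(4 + 2*5²) = (9*(-4))*(4 + 2*25) = -36*(4 + 50) = -36*54 = -1944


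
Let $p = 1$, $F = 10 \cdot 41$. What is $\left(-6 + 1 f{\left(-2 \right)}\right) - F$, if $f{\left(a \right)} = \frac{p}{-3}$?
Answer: $- \frac{1249}{3} \approx -416.33$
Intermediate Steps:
$F = 410$
$f{\left(a \right)} = - \frac{1}{3}$ ($f{\left(a \right)} = 1 \frac{1}{-3} = 1 \left(- \frac{1}{3}\right) = - \frac{1}{3}$)
$\left(-6 + 1 f{\left(-2 \right)}\right) - F = \left(-6 + 1 \left(- \frac{1}{3}\right)\right) - 410 = \left(-6 - \frac{1}{3}\right) - 410 = - \frac{19}{3} - 410 = - \frac{1249}{3}$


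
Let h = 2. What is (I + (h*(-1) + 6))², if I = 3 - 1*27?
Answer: 400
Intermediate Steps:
I = -24 (I = 3 - 27 = -24)
(I + (h*(-1) + 6))² = (-24 + (2*(-1) + 6))² = (-24 + (-2 + 6))² = (-24 + 4)² = (-20)² = 400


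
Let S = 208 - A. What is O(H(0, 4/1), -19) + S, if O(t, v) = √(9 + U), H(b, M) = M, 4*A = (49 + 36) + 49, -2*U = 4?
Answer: 349/2 + √7 ≈ 177.15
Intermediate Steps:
U = -2 (U = -½*4 = -2)
A = 67/2 (A = ((49 + 36) + 49)/4 = (85 + 49)/4 = (¼)*134 = 67/2 ≈ 33.500)
O(t, v) = √7 (O(t, v) = √(9 - 2) = √7)
S = 349/2 (S = 208 - 1*67/2 = 208 - 67/2 = 349/2 ≈ 174.50)
O(H(0, 4/1), -19) + S = √7 + 349/2 = 349/2 + √7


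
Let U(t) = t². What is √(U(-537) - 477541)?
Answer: 2*I*√47293 ≈ 434.94*I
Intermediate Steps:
√(U(-537) - 477541) = √((-537)² - 477541) = √(288369 - 477541) = √(-189172) = 2*I*√47293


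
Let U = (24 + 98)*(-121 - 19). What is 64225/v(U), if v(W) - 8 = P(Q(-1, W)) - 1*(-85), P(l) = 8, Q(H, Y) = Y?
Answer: 64225/101 ≈ 635.89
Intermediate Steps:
U = -17080 (U = 122*(-140) = -17080)
v(W) = 101 (v(W) = 8 + (8 - 1*(-85)) = 8 + (8 + 85) = 8 + 93 = 101)
64225/v(U) = 64225/101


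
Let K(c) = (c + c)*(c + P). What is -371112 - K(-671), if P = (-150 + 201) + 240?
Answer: -881072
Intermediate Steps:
P = 291 (P = 51 + 240 = 291)
K(c) = 2*c*(291 + c) (K(c) = (c + c)*(c + 291) = (2*c)*(291 + c) = 2*c*(291 + c))
-371112 - K(-671) = -371112 - 2*(-671)*(291 - 671) = -371112 - 2*(-671)*(-380) = -371112 - 1*509960 = -371112 - 509960 = -881072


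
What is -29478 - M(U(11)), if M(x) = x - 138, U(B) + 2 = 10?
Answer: -29348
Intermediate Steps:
U(B) = 8 (U(B) = -2 + 10 = 8)
M(x) = -138 + x
-29478 - M(U(11)) = -29478 - (-138 + 8) = -29478 - 1*(-130) = -29478 + 130 = -29348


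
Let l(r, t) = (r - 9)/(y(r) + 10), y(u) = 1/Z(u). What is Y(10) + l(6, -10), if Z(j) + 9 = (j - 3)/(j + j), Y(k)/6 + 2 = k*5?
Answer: 99543/346 ≈ 287.70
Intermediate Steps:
Y(k) = -12 + 30*k (Y(k) = -12 + 6*(k*5) = -12 + 6*(5*k) = -12 + 30*k)
Z(j) = -9 + (-3 + j)/(2*j) (Z(j) = -9 + (j - 3)/(j + j) = -9 + (-3 + j)/((2*j)) = -9 + (-3 + j)*(1/(2*j)) = -9 + (-3 + j)/(2*j))
y(u) = 2*u/(-3 - 17*u) (y(u) = 1/((-3 - 17*u)/(2*u)) = 2*u/(-3 - 17*u))
l(r, t) = (-9 + r)/(10 - 2*r/(3 + 17*r)) (l(r, t) = (r - 9)/(-2*r/(3 + 17*r) + 10) = (-9 + r)/(10 - 2*r/(3 + 17*r)))
Y(10) + l(6, -10) = (-12 + 30*10) + (-27 - 150*6 + 17*6²)/(6*(5 + 28*6)) = (-12 + 300) + (-27 - 900 + 17*36)/(6*(5 + 168)) = 288 + (⅙)*(-27 - 900 + 612)/173 = 288 + (⅙)*(1/173)*(-315) = 288 - 105/346 = 99543/346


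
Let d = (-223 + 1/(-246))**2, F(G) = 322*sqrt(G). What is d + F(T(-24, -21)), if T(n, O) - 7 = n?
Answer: 3009509881/60516 + 322*I*sqrt(17) ≈ 49731.0 + 1327.6*I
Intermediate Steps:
T(n, O) = 7 + n
d = 3009509881/60516 (d = (-223 - 1/246)**2 = (-54859/246)**2 = 3009509881/60516 ≈ 49731.)
d + F(T(-24, -21)) = 3009509881/60516 + 322*sqrt(7 - 24) = 3009509881/60516 + 322*sqrt(-17) = 3009509881/60516 + 322*(I*sqrt(17)) = 3009509881/60516 + 322*I*sqrt(17)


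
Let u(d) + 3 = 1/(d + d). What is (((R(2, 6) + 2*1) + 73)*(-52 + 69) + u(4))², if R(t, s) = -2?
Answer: 98109025/64 ≈ 1.5330e+6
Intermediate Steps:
u(d) = -3 + 1/(2*d) (u(d) = -3 + 1/(d + d) = -3 + 1/(2*d))
(((R(2, 6) + 2*1) + 73)*(-52 + 69) + u(4))² = (((-2 + 2*1) + 73)*(-52 + 69) + (-3 + (½)/4))² = (((-2 + 2) + 73)*17 + (-3 + (½)*(¼)))² = ((0 + 73)*17 + (-3 + ⅛))² = (73*17 - 23/8)² = (1241 - 23/8)² = (9905/8)² = 98109025/64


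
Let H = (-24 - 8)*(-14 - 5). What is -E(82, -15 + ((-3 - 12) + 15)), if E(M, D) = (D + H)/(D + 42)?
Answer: -593/27 ≈ -21.963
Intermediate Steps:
H = 608 (H = -32*(-19) = 608)
E(M, D) = (608 + D)/(42 + D) (E(M, D) = (D + 608)/(D + 42) = (608 + D)/(42 + D))
-E(82, -15 + ((-3 - 12) + 15)) = -(608 + (-15 + ((-3 - 12) + 15)))/(42 + (-15 + ((-3 - 12) + 15))) = -(608 + (-15 + (-15 + 15)))/(42 + (-15 + (-15 + 15))) = -(608 + (-15 + 0))/(42 + (-15 + 0)) = -(608 - 15)/(42 - 15) = -593/27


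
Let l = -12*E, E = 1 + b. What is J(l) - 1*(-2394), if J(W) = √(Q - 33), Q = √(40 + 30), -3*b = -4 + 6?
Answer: 2394 + √(-33 + √70) ≈ 2394.0 + 4.9632*I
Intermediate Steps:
b = -⅔ (b = -(-4 + 6)/3 = -⅓*2 = -⅔ ≈ -0.66667)
Q = √70 ≈ 8.3666
E = ⅓ (E = 1 - ⅔ = ⅓ ≈ 0.33333)
l = -4 (l = -12*⅓ = -4)
J(W) = √(-33 + √70) (J(W) = √(√70 - 33) = √(-33 + √70))
J(l) - 1*(-2394) = √(-33 + √70) - 1*(-2394) = √(-33 + √70) + 2394 = 2394 + √(-33 + √70)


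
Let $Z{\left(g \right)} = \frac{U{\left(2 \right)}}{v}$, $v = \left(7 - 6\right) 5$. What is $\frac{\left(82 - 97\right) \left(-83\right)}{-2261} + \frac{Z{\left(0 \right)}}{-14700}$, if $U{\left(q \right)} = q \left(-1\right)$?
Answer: $- \frac{6535927}{11870250} \approx -0.55061$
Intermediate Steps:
$U{\left(q \right)} = - q$
$v = 5$ ($v = 1 \cdot 5 = 5$)
$Z{\left(g \right)} = - \frac{2}{5}$ ($Z{\left(g \right)} = \frac{\left(-1\right) 2}{5} = \left(-2\right) \frac{1}{5} = - \frac{2}{5}$)
$\frac{\left(82 - 97\right) \left(-83\right)}{-2261} + \frac{Z{\left(0 \right)}}{-14700} = \frac{\left(82 - 97\right) \left(-83\right)}{-2261} - \frac{2}{5 \left(-14700\right)} = \left(-15\right) \left(-83\right) \left(- \frac{1}{2261}\right) - - \frac{1}{36750} = 1245 \left(- \frac{1}{2261}\right) + \frac{1}{36750} = - \frac{1245}{2261} + \frac{1}{36750} = - \frac{6535927}{11870250}$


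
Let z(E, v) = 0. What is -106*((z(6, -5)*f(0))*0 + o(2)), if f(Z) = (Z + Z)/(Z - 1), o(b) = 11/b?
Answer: -583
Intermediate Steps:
f(Z) = 2*Z/(-1 + Z) (f(Z) = (2*Z)/(-1 + Z) = 2*Z/(-1 + Z))
-106*((z(6, -5)*f(0))*0 + o(2)) = -106*((0*(2*0/(-1 + 0)))*0 + 11/2) = -106*((0*(2*0/(-1)))*0 + 11*(½)) = -106*((0*(2*0*(-1)))*0 + 11/2) = -106*((0*0)*0 + 11/2) = -106*(0*0 + 11/2) = -106*(0 + 11/2) = -106*11/2 = -583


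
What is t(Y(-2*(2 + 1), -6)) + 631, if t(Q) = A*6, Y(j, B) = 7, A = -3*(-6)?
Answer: 739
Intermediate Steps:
A = 18
t(Q) = 108 (t(Q) = 18*6 = 108)
t(Y(-2*(2 + 1), -6)) + 631 = 108 + 631 = 739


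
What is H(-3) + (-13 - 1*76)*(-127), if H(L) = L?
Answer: 11300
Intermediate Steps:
H(-3) + (-13 - 1*76)*(-127) = -3 + (-13 - 1*76)*(-127) = -3 + (-13 - 76)*(-127) = -3 - 89*(-127) = -3 + 11303 = 11300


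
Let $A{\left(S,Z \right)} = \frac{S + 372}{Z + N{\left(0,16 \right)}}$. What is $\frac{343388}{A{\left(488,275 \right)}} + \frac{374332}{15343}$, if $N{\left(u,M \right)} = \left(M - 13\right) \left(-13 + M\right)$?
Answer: $\frac{374151229344}{3298745} \approx 1.1342 \cdot 10^{5}$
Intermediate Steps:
$N{\left(u,M \right)} = \left(-13 + M\right)^{2}$ ($N{\left(u,M \right)} = \left(-13 + M\right) \left(-13 + M\right) = \left(-13 + M\right)^{2}$)
$A{\left(S,Z \right)} = \frac{372 + S}{9 + Z}$ ($A{\left(S,Z \right)} = \frac{S + 372}{Z + \left(-13 + 16\right)^{2}} = \frac{372 + S}{Z + 3^{2}} = \frac{372 + S}{Z + 9} = \frac{372 + S}{9 + Z}$)
$\frac{343388}{A{\left(488,275 \right)}} + \frac{374332}{15343} = \frac{343388}{\frac{1}{9 + 275} \left(372 + 488\right)} + \frac{374332}{15343} = \frac{343388}{\frac{1}{284} \cdot 860} + 374332 \cdot \frac{1}{15343} = \frac{343388}{\frac{1}{284} \cdot 860} + \frac{374332}{15343} = \frac{343388}{\frac{215}{71}} + \frac{374332}{15343} = 343388 \cdot \frac{71}{215} + \frac{374332}{15343} = \frac{24380548}{215} + \frac{374332}{15343} = \frac{374151229344}{3298745}$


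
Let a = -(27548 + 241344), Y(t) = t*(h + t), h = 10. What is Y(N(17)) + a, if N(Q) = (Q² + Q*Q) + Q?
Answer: 91083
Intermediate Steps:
N(Q) = Q + 2*Q² (N(Q) = (Q² + Q²) + Q = 2*Q² + Q = Q + 2*Q²)
Y(t) = t*(10 + t)
a = -268892 (a = -1*268892 = -268892)
Y(N(17)) + a = (17*(1 + 2*17))*(10 + 17*(1 + 2*17)) - 268892 = (17*(1 + 34))*(10 + 17*(1 + 34)) - 268892 = (17*35)*(10 + 17*35) - 268892 = 595*(10 + 595) - 268892 = 595*605 - 268892 = 359975 - 268892 = 91083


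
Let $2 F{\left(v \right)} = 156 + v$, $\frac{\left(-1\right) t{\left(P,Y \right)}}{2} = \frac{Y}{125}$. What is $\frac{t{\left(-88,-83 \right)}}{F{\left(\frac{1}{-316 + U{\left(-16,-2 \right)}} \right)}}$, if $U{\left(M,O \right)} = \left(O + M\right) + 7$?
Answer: $\frac{108564}{6376375} \approx 0.017026$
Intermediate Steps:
$U{\left(M,O \right)} = 7 + M + O$ ($U{\left(M,O \right)} = \left(M + O\right) + 7 = 7 + M + O$)
$t{\left(P,Y \right)} = - \frac{2 Y}{125}$ ($t{\left(P,Y \right)} = - 2 \frac{Y}{125} = - \frac{2 Y}{125}$)
$F{\left(v \right)} = 78 + \frac{v}{2}$ ($F{\left(v \right)} = \frac{156 + v}{2} = 78 + \frac{v}{2}$)
$\frac{t{\left(-88,-83 \right)}}{F{\left(\frac{1}{-316 + U{\left(-16,-2 \right)}} \right)}} = \frac{\left(- \frac{2}{125}\right) \left(-83\right)}{78 + \frac{1}{2 \left(-316 - 11\right)}} = \frac{166}{125 \left(78 + \frac{1}{2 \left(-316 - 11\right)}\right)} = \frac{166}{125 \left(78 + \frac{1}{2 \left(-327\right)}\right)} = \frac{166}{125 \left(78 + \frac{1}{2} \left(- \frac{1}{327}\right)\right)} = \frac{166}{125 \left(78 - \frac{1}{654}\right)} = \frac{166}{125 \cdot \frac{51011}{654}} = \frac{166}{125} \cdot \frac{654}{51011} = \frac{108564}{6376375}$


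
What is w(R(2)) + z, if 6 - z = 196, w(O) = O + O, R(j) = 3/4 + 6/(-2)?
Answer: -389/2 ≈ -194.50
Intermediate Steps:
R(j) = -9/4 (R(j) = 3*(¼) + 6*(-½) = ¾ - 3 = -9/4)
w(O) = 2*O
z = -190 (z = 6 - 1*196 = 6 - 196 = -190)
w(R(2)) + z = 2*(-9/4) - 190 = -9/2 - 190 = -389/2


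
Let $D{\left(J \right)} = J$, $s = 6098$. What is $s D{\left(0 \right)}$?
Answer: $0$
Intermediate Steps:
$s D{\left(0 \right)} = 6098 \cdot 0 = 0$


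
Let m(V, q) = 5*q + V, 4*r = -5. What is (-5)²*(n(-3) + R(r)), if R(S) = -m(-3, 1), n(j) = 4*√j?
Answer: -50 + 100*I*√3 ≈ -50.0 + 173.21*I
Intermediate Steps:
r = -5/4 (r = (¼)*(-5) = -5/4 ≈ -1.2500)
m(V, q) = V + 5*q
R(S) = -2 (R(S) = -(-3 + 5*1) = -(-3 + 5) = -1*2 = -2)
(-5)²*(n(-3) + R(r)) = (-5)²*(4*√(-3) - 2) = 25*(4*(I*√3) - 2) = 25*(4*I*√3 - 2) = 25*(-2 + 4*I*√3) = -50 + 100*I*√3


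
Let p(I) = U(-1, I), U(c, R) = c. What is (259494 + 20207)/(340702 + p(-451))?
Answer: 279701/340701 ≈ 0.82096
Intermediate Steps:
p(I) = -1
(259494 + 20207)/(340702 + p(-451)) = (259494 + 20207)/(340702 - 1) = 279701/340701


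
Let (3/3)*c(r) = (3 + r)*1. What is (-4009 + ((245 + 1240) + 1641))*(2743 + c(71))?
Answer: -2487411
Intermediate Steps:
c(r) = 3 + r (c(r) = (3 + r)*1 = 3 + r)
(-4009 + ((245 + 1240) + 1641))*(2743 + c(71)) = (-4009 + ((245 + 1240) + 1641))*(2743 + (3 + 71)) = (-4009 + (1485 + 1641))*(2743 + 74) = (-4009 + 3126)*2817 = -883*2817 = -2487411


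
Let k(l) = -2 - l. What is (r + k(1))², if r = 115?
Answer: 12544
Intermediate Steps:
(r + k(1))² = (115 + (-2 - 1*1))² = (115 + (-2 - 1))² = (115 - 3)² = 112² = 12544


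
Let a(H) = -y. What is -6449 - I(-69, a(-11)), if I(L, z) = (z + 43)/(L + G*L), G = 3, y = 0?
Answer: -1779881/276 ≈ -6448.8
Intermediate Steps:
a(H) = 0 (a(H) = -1*0 = 0)
I(L, z) = (43 + z)/(4*L) (I(L, z) = (z + 43)/(L + 3*L) = (43 + z)/((4*L)) = (43 + z)*(1/(4*L)) = (43 + z)/(4*L))
-6449 - I(-69, a(-11)) = -6449 - (43 + 0)/(4*(-69)) = -6449 - (-1)*43/(4*69) = -6449 - 1*(-43/276) = -6449 + 43/276 = -1779881/276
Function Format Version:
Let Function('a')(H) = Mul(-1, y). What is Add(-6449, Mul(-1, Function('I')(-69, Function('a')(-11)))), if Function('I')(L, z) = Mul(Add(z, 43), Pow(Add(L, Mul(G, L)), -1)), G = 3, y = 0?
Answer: Rational(-1779881, 276) ≈ -6448.8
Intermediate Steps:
Function('a')(H) = 0 (Function('a')(H) = Mul(-1, 0) = 0)
Function('I')(L, z) = Mul(Rational(1, 4), Pow(L, -1), Add(43, z)) (Function('I')(L, z) = Mul(Add(z, 43), Pow(Add(L, Mul(3, L)), -1)) = Mul(Add(43, z), Pow(Mul(4, L), -1)) = Mul(Add(43, z), Mul(Rational(1, 4), Pow(L, -1))) = Mul(Rational(1, 4), Pow(L, -1), Add(43, z)))
Add(-6449, Mul(-1, Function('I')(-69, Function('a')(-11)))) = Add(-6449, Mul(-1, Mul(Rational(1, 4), Pow(-69, -1), Add(43, 0)))) = Add(-6449, Mul(-1, Mul(Rational(1, 4), Rational(-1, 69), 43))) = Add(-6449, Mul(-1, Rational(-43, 276))) = Add(-6449, Rational(43, 276)) = Rational(-1779881, 276)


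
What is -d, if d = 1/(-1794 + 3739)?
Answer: -1/1945 ≈ -0.00051414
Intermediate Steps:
d = 1/1945 ≈ 0.00051414
-d = -1*1/1945 = -1/1945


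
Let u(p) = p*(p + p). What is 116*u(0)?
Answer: 0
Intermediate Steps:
u(p) = 2*p**2 (u(p) = p*(2*p) = 2*p**2)
116*u(0) = 116*(2*0**2) = 116*(2*0) = 116*0 = 0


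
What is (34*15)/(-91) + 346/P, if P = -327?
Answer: -198256/29757 ≈ -6.6625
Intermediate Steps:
(34*15)/(-91) + 346/P = (34*15)/(-91) + 346/(-327) = 510*(-1/91) + 346*(-1/327) = -510/91 - 346/327 = -198256/29757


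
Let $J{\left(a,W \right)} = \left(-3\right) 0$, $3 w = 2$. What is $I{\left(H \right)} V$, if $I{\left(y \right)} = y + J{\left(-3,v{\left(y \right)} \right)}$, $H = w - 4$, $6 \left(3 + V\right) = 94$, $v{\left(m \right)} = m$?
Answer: $- \frac{380}{9} \approx -42.222$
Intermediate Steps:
$w = \frac{2}{3}$ ($w = \frac{1}{3} \cdot 2 = \frac{2}{3} \approx 0.66667$)
$J{\left(a,W \right)} = 0$
$V = \frac{38}{3}$ ($V = -3 + \frac{1}{6} \cdot 94 = -3 + \frac{47}{3} = \frac{38}{3} \approx 12.667$)
$H = - \frac{10}{3}$ ($H = \frac{2}{3} - 4 = - \frac{10}{3} \approx -3.3333$)
$I{\left(y \right)} = y$ ($I{\left(y \right)} = y + 0 = y$)
$I{\left(H \right)} V = \left(- \frac{10}{3}\right) \frac{38}{3} = - \frac{380}{9}$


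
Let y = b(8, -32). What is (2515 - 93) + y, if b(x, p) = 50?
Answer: 2472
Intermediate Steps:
y = 50
(2515 - 93) + y = (2515 - 93) + 50 = 2422 + 50 = 2472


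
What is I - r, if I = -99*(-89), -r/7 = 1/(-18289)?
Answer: 161144372/18289 ≈ 8811.0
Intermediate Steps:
r = 7/18289 (r = -7/(-18289) = -7*(-1/18289) = 7/18289 ≈ 0.00038274)
I = 8811
I - r = 8811 - 1*7/18289 = 8811 - 7/18289 = 161144372/18289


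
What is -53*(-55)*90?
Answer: 262350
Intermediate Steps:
-53*(-55)*90 = 2915*90 = 262350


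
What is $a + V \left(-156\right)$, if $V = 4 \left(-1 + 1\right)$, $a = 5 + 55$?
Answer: $60$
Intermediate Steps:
$a = 60$
$V = 0$ ($V = 4 \cdot 0 = 0$)
$a + V \left(-156\right) = 60 + 0 \left(-156\right) = 60 + 0 = 60$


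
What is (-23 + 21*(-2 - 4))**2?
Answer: 22201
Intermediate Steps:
(-23 + 21*(-2 - 4))**2 = (-23 + 21*(-6))**2 = (-23 - 126)**2 = (-149)**2 = 22201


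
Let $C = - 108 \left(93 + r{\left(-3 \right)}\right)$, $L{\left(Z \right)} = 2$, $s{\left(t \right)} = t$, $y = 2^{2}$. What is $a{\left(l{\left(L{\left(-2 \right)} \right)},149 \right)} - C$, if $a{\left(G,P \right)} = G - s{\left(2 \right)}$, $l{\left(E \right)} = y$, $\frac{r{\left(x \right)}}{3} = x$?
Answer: $9074$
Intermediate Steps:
$y = 4$
$r{\left(x \right)} = 3 x$
$l{\left(E \right)} = 4$
$a{\left(G,P \right)} = -2 + G$ ($a{\left(G,P \right)} = G - 2 = -2 + G$)
$C = -9072$ ($C = - 108 \left(93 + 3 \left(-3\right)\right) = - 108 \left(93 - 9\right) = \left(-108\right) 84 = -9072$)
$a{\left(l{\left(L{\left(-2 \right)} \right)},149 \right)} - C = \left(-2 + 4\right) - -9072 = 2 + 9072 = 9074$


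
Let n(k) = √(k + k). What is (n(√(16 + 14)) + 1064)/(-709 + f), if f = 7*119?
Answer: 266/31 + 2^(¾)*15^(¼)/124 ≈ 8.6073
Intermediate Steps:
f = 833
n(k) = √2*√k (n(k) = √(2*k) = √2*√k)
(n(√(16 + 14)) + 1064)/(-709 + f) = (√2*√(√(16 + 14)) + 1064)/(-709 + 833) = (√2*√(√30) + 1064)/124 = (√2*30^(¼) + 1064)/124 = (2^(¾)*15^(¼) + 1064)/124 = (1064 + 2^(¾)*15^(¼))/124 = 266/31 + 2^(¾)*15^(¼)/124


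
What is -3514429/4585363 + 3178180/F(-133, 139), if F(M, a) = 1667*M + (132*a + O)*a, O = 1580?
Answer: 5617356332791/11684793411003 ≈ 0.48074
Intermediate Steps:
F(M, a) = 1667*M + a*(1580 + 132*a) (F(M, a) = 1667*M + (132*a + 1580)*a = 1667*M + (1580 + 132*a)*a = 1667*M + a*(1580 + 132*a))
-3514429/4585363 + 3178180/F(-133, 139) = -3514429/4585363 + 3178180/(132*139² + 1580*139 + 1667*(-133)) = -3514429*1/4585363 + 3178180/(132*19321 + 219620 - 221711) = -3514429/4585363 + 3178180/(2550372 + 219620 - 221711) = -3514429/4585363 + 3178180/2548281 = 5617356332791/11684793411003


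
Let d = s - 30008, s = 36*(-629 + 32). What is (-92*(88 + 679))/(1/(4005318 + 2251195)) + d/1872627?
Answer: -826735950831304664/1872627 ≈ -4.4148e+11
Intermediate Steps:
s = -21492 (s = 36*(-597) = -21492)
d = -51500 (d = -21492 - 30008 = -51500)
(-92*(88 + 679))/(1/(4005318 + 2251195)) + d/1872627 = (-92*(88 + 679))/(1/(4005318 + 2251195)) - 51500/1872627 = (-92*767)/(1/6256513) - 51500*1/1872627 = -70564/1/6256513 - 51500/1872627 = -70564*6256513 - 51500/1872627 = -441484583332 - 51500/1872627 = -826735950831304664/1872627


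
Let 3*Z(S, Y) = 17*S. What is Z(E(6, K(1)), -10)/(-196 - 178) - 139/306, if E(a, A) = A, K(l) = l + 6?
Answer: -943/1683 ≈ -0.56031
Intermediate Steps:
K(l) = 6 + l
Z(S, Y) = 17*S/3 (Z(S, Y) = (17*S)/3 = 17*S/3)
Z(E(6, K(1)), -10)/(-196 - 178) - 139/306 = (17*(6 + 1)/3)/(-196 - 178) - 139/306 = ((17/3)*7)/(-374) - 139*1/306 = (119/3)*(-1/374) - 139/306 = -7/66 - 139/306 = -943/1683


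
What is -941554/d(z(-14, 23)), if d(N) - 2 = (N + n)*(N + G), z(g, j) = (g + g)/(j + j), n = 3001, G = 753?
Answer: -498082066/1194201803 ≈ -0.41708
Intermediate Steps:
z(g, j) = g/j (z(g, j) = (2*g)/((2*j)) = (2*g)*(1/(2*j)) = g/j)
d(N) = 2 + (753 + N)*(3001 + N) (d(N) = 2 + (N + 3001)*(N + 753) = 2 + (3001 + N)*(753 + N) = 2 + (753 + N)*(3001 + N))
-941554/d(z(-14, 23)) = -941554/(2259755 + (-14/23)² + 3754*(-14/23)) = -941554/(2259755 + 196/529 - 52556/23) = -941554/1194201803/529 = -941554*529/1194201803 = -498082066/1194201803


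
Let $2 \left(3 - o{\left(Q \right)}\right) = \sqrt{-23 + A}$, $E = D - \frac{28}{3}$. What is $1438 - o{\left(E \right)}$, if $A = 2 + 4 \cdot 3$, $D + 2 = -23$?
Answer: $1435 + \frac{3 i}{2} \approx 1435.0 + 1.5 i$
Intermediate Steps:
$D = -25$ ($D = -2 - 23 = -25$)
$A = 14$ ($A = 2 + 12 = 14$)
$E = - \frac{103}{3}$ ($E = -25 - \frac{28}{3} = - \frac{103}{3} \approx -34.333$)
$o{\left(Q \right)} = 3 - \frac{3 i}{2}$ ($o{\left(Q \right)} = 3 - \frac{\sqrt{-23 + 14}}{2} = 3 - \frac{\sqrt{-9}}{2} = 3 - \frac{3 i}{2}$)
$1438 - o{\left(E \right)} = 1438 - \left(3 - \frac{3 i}{2}\right) = 1435 + \frac{3 i}{2}$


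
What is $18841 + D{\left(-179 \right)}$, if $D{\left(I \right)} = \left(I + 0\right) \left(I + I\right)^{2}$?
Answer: $-22922515$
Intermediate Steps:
$D{\left(I \right)} = 4 I^{3}$ ($D{\left(I \right)} = I \left(2 I\right)^{2} = I 4 I^{2} = 4 I^{3}$)
$18841 + D{\left(-179 \right)} = 18841 + 4 \left(-179\right)^{3} = 18841 + 4 \left(-5735339\right) = 18841 - 22941356 = -22922515$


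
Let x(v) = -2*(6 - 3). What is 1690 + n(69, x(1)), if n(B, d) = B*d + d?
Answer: 1270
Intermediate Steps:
x(v) = -6 (x(v) = -2*3 = -6)
n(B, d) = d + B*d
1690 + n(69, x(1)) = 1690 - 6*(1 + 69) = 1690 - 6*70 = 1690 - 420 = 1270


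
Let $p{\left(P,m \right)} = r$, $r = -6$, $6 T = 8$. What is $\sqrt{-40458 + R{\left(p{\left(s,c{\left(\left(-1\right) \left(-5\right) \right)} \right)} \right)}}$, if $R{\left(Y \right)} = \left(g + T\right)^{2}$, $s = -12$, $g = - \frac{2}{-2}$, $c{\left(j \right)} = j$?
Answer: $\frac{i \sqrt{364073}}{3} \approx 201.13 i$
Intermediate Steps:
$T = \frac{4}{3}$ ($T = \frac{1}{6} \cdot 8 = \frac{4}{3} \approx 1.3333$)
$g = 1$ ($g = \left(-2\right) \left(- \frac{1}{2}\right) = 1$)
$p{\left(P,m \right)} = -6$
$R{\left(Y \right)} = \frac{49}{9}$ ($R{\left(Y \right)} = \left(1 + \frac{4}{3}\right)^{2} = \left(\frac{7}{3}\right)^{2} = \frac{49}{9}$)
$\sqrt{-40458 + R{\left(p{\left(s,c{\left(\left(-1\right) \left(-5\right) \right)} \right)} \right)}} = \sqrt{-40458 + \frac{49}{9}} = \sqrt{- \frac{364073}{9}} = \frac{i \sqrt{364073}}{3}$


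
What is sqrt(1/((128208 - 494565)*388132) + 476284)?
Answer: sqrt(2407542095030383119016116915)/71097437562 ≈ 690.13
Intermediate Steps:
sqrt(1/((128208 - 494565)*388132) + 476284) = sqrt((1/388132)/(-366357) + 476284) = sqrt(-1/366357*1/388132 + 476284) = sqrt(-1/142194875124 + 476284) = sqrt(67725143903559215/142194875124) = sqrt(2407542095030383119016116915)/71097437562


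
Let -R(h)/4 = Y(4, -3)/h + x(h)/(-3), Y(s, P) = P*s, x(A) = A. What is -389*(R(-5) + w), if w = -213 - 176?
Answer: 2364731/15 ≈ 1.5765e+5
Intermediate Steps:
w = -389
R(h) = 48/h + 4*h/3 (R(h) = -4*((-3*4)/h + h/(-3)) = -4*(-12/h + h*(-1/3)) = -4*(-12/h - h/3) = 48/h + 4*h/3)
-389*(R(-5) + w) = -389*((48/(-5) + (4/3)*(-5)) - 389) = -389*((48*(-1/5) - 20/3) - 389) = -389*((-48/5 - 20/3) - 389) = -389*(-244/15 - 389) = -389*(-6079/15) = 2364731/15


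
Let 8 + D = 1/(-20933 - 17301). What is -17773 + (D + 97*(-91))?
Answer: -1017330273/38234 ≈ -26608.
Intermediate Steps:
D = -305873/38234 (D = -8 + 1/(-20933 - 17301) = -8 + 1/(-38234) = -8 - 1/38234 = -305873/38234 ≈ -8.0000)
-17773 + (D + 97*(-91)) = -17773 + (-305873/38234 + 97*(-91)) = -17773 + (-305873/38234 - 8827) = -17773 - 337797391/38234 = -1017330273/38234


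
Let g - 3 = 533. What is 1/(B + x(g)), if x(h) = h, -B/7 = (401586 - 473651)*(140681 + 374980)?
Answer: 1/260127770291 ≈ 3.8443e-12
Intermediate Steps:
g = 536 (g = 3 + 533 = 536)
B = 260127769755 (B = -7*(401586 - 473651)*(140681 + 374980) = -(-504455)*515661 = -7*(-37161109965) = 260127769755)
1/(B + x(g)) = 1/(260127769755 + 536) = 1/260127770291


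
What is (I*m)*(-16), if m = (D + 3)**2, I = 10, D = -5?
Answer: -640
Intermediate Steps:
m = 4 (m = (-5 + 3)**2 = (-2)**2 = 4)
(I*m)*(-16) = (10*4)*(-16) = 40*(-16) = -640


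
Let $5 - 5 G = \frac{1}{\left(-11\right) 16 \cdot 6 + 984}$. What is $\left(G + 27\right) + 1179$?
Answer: $\frac{434521}{360} \approx 1207.0$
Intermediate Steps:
$G = \frac{361}{360}$ ($G = 1 - \frac{1}{5 \left(\left(-11\right) 16 \cdot 6 + 984\right)} = 1 - \frac{1}{5 \left(\left(-176\right) 6 + 984\right)} = 1 - \frac{1}{5 \left(-1056 + 984\right)} = 1 - \frac{1}{5 \left(-72\right)} = 1 - - \frac{1}{360} = 1 + \frac{1}{360} = \frac{361}{360} \approx 1.0028$)
$\left(G + 27\right) + 1179 = \left(\frac{361}{360} + 27\right) + 1179 = \frac{10081}{360} + 1179 = \frac{434521}{360}$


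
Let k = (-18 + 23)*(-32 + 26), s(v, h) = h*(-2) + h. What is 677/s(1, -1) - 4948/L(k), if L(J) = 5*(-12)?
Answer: 11392/15 ≈ 759.47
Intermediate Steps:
s(v, h) = -h (s(v, h) = -2*h + h = -h)
k = -30 (k = 5*(-6) = -30)
L(J) = -60
677/s(1, -1) - 4948/L(k) = 677/((-1*(-1))) - 4948/(-60) = 677/1 - 4948*(-1/60) = 677*1 + 1237/15 = 677 + 1237/15 = 11392/15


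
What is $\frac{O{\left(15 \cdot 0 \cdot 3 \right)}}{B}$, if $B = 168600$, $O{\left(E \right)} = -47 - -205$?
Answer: $\frac{79}{84300} \approx 0.00093713$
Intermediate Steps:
$O{\left(E \right)} = 158$ ($O{\left(E \right)} = -47 + 205 = 158$)
$\frac{O{\left(15 \cdot 0 \cdot 3 \right)}}{B} = \frac{158}{168600} = 158 \cdot \frac{1}{168600} = \frac{79}{84300}$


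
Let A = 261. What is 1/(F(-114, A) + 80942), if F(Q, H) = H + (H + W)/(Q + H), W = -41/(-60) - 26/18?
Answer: 26460/2148678223 ≈ 1.2315e-5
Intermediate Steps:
W = -137/180 (W = -41*(-1/60) - 26*1/18 = 41/60 - 13/9 = -137/180 ≈ -0.76111)
F(Q, H) = H + (-137/180 + H)/(H + Q) (F(Q, H) = H + (H - 137/180)/(Q + H) = H + (-137/180 + H)/(H + Q))
1/(F(-114, A) + 80942) = 1/((-137/180 + 261 + 261² + 261*(-114))/(261 - 114) + 80942) = 1/((-137/180 + 261 + 68121 - 29754)/147 + 80942) = 1/((1/147)*(6952903/180) + 80942) = 1/(6952903/26460 + 80942) = 1/(2148678223/26460) = 26460/2148678223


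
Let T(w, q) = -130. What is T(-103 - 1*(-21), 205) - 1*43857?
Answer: -43987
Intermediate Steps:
T(-103 - 1*(-21), 205) - 1*43857 = -130 - 1*43857 = -130 - 43857 = -43987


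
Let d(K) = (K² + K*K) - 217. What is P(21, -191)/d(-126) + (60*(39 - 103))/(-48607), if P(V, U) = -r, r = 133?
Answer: 16375667/218974535 ≈ 0.074783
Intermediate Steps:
P(V, U) = -133 (P(V, U) = -1*133 = -133)
d(K) = -217 + 2*K² (d(K) = (K² + K²) - 217 = 2*K² - 217 = -217 + 2*K²)
P(21, -191)/d(-126) + (60*(39 - 103))/(-48607) = -133/(-217 + 2*(-126)²) + (60*(39 - 103))/(-48607) = -133/(-217 + 2*15876) + (60*(-64))*(-1/48607) = -133/(-217 + 31752) - 3840*(-1/48607) = -133/31535 + 3840/48607 = -133*1/31535 + 3840/48607 = -19/4505 + 3840/48607 = 16375667/218974535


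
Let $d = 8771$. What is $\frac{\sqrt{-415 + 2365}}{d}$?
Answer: $\frac{5 \sqrt{78}}{8771} \approx 0.0050346$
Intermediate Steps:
$\frac{\sqrt{-415 + 2365}}{d} = \frac{\sqrt{-415 + 2365}}{8771} = \sqrt{1950} \cdot \frac{1}{8771} = 5 \sqrt{78} \cdot \frac{1}{8771} = \frac{5 \sqrt{78}}{8771}$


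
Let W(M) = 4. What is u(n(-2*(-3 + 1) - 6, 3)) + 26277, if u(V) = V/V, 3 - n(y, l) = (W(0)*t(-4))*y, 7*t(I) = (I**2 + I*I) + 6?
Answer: 26278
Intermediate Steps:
t(I) = 6/7 + 2*I**2/7 (t(I) = ((I**2 + I*I) + 6)/7 = ((I**2 + I**2) + 6)/7 = (2*I**2 + 6)/7 = (6 + 2*I**2)/7 = 6/7 + 2*I**2/7)
n(y, l) = 3 - 152*y/7 (n(y, l) = 3 - 4*(6/7 + (2/7)*(-4)**2)*y = 3 - 4*(6/7 + (2/7)*16)*y = 3 - 4*(6/7 + 32/7)*y = 3 - 4*(38/7)*y = 3 - 152*y/7)
u(V) = 1
u(n(-2*(-3 + 1) - 6, 3)) + 26277 = 1 + 26277 = 26278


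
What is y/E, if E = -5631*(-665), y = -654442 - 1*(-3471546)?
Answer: 2817104/3744615 ≈ 0.75231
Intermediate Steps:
y = 2817104 (y = -654442 + 3471546 = 2817104)
E = 3744615
y/E = 2817104/3744615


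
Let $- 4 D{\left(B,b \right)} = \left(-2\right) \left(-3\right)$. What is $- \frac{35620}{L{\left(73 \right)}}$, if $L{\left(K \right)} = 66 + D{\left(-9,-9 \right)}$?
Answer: $- \frac{71240}{129} \approx -552.25$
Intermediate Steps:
$D{\left(B,b \right)} = - \frac{3}{2}$ ($D{\left(B,b \right)} = - \frac{\left(-2\right) \left(-3\right)}{4} = \left(- \frac{1}{4}\right) 6 = - \frac{3}{2}$)
$L{\left(K \right)} = \frac{129}{2}$ ($L{\left(K \right)} = 66 - \frac{3}{2} = \frac{129}{2}$)
$- \frac{35620}{L{\left(73 \right)}} = - \frac{35620}{\frac{129}{2}} = \left(-35620\right) \frac{2}{129} = - \frac{71240}{129}$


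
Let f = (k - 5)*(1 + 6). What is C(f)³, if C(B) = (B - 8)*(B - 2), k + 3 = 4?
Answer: 1259712000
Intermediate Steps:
k = 1 (k = -3 + 4 = 1)
f = -28 (f = (1 - 5)*(1 + 6) = -4*7 = -28)
C(B) = (-8 + B)*(-2 + B)
C(f)³ = (16 + (-28)² - 10*(-28))³ = (16 + 784 + 280)³ = 1080³ = 1259712000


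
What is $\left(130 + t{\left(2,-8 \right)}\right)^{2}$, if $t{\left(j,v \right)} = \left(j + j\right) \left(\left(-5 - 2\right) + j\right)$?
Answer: $12100$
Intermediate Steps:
$t{\left(j,v \right)} = 2 j \left(-7 + j\right)$ ($t{\left(j,v \right)} = 2 j \left(\left(-5 - 2\right) + j\right) = 2 j \left(-7 + j\right)$)
$\left(130 + t{\left(2,-8 \right)}\right)^{2} = \left(130 + 2 \cdot 2 \left(-7 + 2\right)\right)^{2} = \left(130 + 2 \cdot 2 \left(-5\right)\right)^{2} = \left(130 - 20\right)^{2} = 110^{2} = 12100$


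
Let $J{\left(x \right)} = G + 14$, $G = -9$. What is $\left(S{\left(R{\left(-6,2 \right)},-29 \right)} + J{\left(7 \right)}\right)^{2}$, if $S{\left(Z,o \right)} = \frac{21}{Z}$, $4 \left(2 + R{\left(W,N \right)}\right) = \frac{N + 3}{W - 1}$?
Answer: $\frac{80089}{3721} \approx 21.523$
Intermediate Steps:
$R{\left(W,N \right)} = -2 + \frac{3 + N}{4 \left(-1 + W\right)}$ ($R{\left(W,N \right)} = -2 + \frac{\left(N + 3\right) \frac{1}{W - 1}}{4} = -2 + \frac{\left(3 + N\right) \frac{1}{-1 + W}}{4} = -2 + \frac{\frac{1}{-1 + W} \left(3 + N\right)}{4} = -2 + \frac{3 + N}{4 \left(-1 + W\right)}$)
$J{\left(x \right)} = 5$ ($J{\left(x \right)} = -9 + 14 = 5$)
$\left(S{\left(R{\left(-6,2 \right)},-29 \right)} + J{\left(7 \right)}\right)^{2} = \left(\frac{21}{\frac{1}{4} \frac{1}{-1 - 6} \left(11 + 2 - -48\right)} + 5\right)^{2} = \left(\frac{21}{\frac{1}{4} \frac{1}{-7} \left(11 + 2 + 48\right)} + 5\right)^{2} = \left(\frac{21}{\frac{1}{4} \left(- \frac{1}{7}\right) 61} + 5\right)^{2} = \left(\frac{21}{- \frac{61}{28}} + 5\right)^{2} = \left(21 \left(- \frac{28}{61}\right) + 5\right)^{2} = \left(- \frac{588}{61} + 5\right)^{2} = \left(- \frac{283}{61}\right)^{2} = \frac{80089}{3721}$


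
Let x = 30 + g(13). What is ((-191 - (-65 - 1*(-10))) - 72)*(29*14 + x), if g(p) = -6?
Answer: -89440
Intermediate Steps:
x = 24 (x = 30 - 6 = 24)
((-191 - (-65 - 1*(-10))) - 72)*(29*14 + x) = ((-191 - (-65 - 1*(-10))) - 72)*(29*14 + 24) = ((-191 - (-65 + 10)) - 72)*(406 + 24) = ((-191 - 1*(-55)) - 72)*430 = ((-191 + 55) - 72)*430 = (-136 - 72)*430 = -208*430 = -89440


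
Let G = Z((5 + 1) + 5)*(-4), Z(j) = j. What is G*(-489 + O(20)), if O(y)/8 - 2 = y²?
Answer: -119988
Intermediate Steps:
O(y) = 16 + 8*y²
G = -44 (G = ((5 + 1) + 5)*(-4) = (6 + 5)*(-4) = 11*(-4) = -44)
G*(-489 + O(20)) = -44*(-489 + (16 + 8*20²)) = -44*(-489 + (16 + 8*400)) = -44*(-489 + (16 + 3200)) = -44*(-489 + 3216) = -44*2727 = -119988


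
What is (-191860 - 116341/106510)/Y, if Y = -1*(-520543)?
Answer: -20435124941/55443034930 ≈ -0.36858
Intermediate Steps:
Y = 520543
(-191860 - 116341/106510)/Y = (-191860 - 116341/106510)/520543 = (-191860 - 116341/106510)*(1/520543) = -20435124941/106510*1/520543 = -20435124941/55443034930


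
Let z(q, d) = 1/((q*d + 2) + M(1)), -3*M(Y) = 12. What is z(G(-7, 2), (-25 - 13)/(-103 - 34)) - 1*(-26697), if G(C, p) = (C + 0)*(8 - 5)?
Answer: 28619047/1072 ≈ 26697.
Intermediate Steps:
M(Y) = -4 (M(Y) = -⅓*12 = -4)
G(C, p) = 3*C (G(C, p) = C*3 = 3*C)
z(q, d) = 1/(-2 + d*q) (z(q, d) = 1/((q*d + 2) - 4) = 1/((d*q + 2) - 4) = 1/((2 + d*q) - 4) = 1/(-2 + d*q))
z(G(-7, 2), (-25 - 13)/(-103 - 34)) - 1*(-26697) = 1/(-2 + ((-25 - 13)/(-103 - 34))*(3*(-7))) - 1*(-26697) = 1/(-2 - 38/(-137)*(-21)) + 26697 = 1/(-2 - 38*(-1/137)*(-21)) + 26697 = 1/(-2 + (38/137)*(-21)) + 26697 = 1/(-2 - 798/137) + 26697 = 1/(-1072/137) + 26697 = -137/1072 + 26697 = 28619047/1072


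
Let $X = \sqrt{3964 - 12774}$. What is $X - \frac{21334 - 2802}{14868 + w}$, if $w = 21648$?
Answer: $- \frac{4633}{9129} + i \sqrt{8810} \approx -0.5075 + 93.862 i$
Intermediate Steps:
$X = i \sqrt{8810}$ ($X = \sqrt{-8810} = i \sqrt{8810} \approx 93.862 i$)
$X - \frac{21334 - 2802}{14868 + w} = i \sqrt{8810} - \frac{21334 - 2802}{14868 + 21648} = i \sqrt{8810} - \frac{18532}{36516} = i \sqrt{8810} - 18532 \cdot \frac{1}{36516} = i \sqrt{8810} - \frac{4633}{9129} = - \frac{4633}{9129} + i \sqrt{8810}$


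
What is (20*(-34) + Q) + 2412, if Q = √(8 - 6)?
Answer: 1732 + √2 ≈ 1733.4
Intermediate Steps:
Q = √2 ≈ 1.4142
(20*(-34) + Q) + 2412 = (20*(-34) + √2) + 2412 = (-680 + √2) + 2412 = 1732 + √2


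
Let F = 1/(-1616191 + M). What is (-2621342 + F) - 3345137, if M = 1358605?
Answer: -1536881459695/257586 ≈ -5.9665e+6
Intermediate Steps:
F = -1/257586 (F = 1/(-1616191 + 1358605) = 1/(-257586) = -1/257586 ≈ -3.8822e-6)
(-2621342 + F) - 3345137 = (-2621342 - 1/257586) - 3345137 = -675221000413/257586 - 3345137 = -1536881459695/257586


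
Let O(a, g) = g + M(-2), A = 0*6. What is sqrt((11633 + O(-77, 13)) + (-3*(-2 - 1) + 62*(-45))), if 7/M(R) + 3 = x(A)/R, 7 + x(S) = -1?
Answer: 2*sqrt(2218) ≈ 94.191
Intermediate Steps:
A = 0
x(S) = -8 (x(S) = -7 - 1 = -8)
M(R) = 7/(-3 - 8/R)
O(a, g) = 7 + g (O(a, g) = g - 7*(-2)/(8 + 3*(-2)) = g - 7*(-2)/(8 - 6) = g - 7*(-2)/2 = g - 7*(-2)*1/2 = g + 7 = 7 + g)
sqrt((11633 + O(-77, 13)) + (-3*(-2 - 1) + 62*(-45))) = sqrt((11633 + (7 + 13)) + (-3*(-2 - 1) + 62*(-45))) = sqrt((11633 + 20) + (-3*(-3) - 2790)) = sqrt(11653 + (9 - 2790)) = sqrt(11653 - 2781) = sqrt(8872) = 2*sqrt(2218)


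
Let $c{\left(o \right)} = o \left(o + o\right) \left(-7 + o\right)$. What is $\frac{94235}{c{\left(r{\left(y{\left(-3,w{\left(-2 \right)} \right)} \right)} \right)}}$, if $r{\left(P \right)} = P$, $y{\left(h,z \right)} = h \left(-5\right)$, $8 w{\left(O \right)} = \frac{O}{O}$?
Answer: $\frac{18847}{720} \approx 26.176$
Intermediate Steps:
$w{\left(O \right)} = \frac{1}{8}$ ($w{\left(O \right)} = \frac{O \frac{1}{O}}{8} = \frac{1}{8} \cdot 1 = \frac{1}{8}$)
$y{\left(h,z \right)} = - 5 h$
$c{\left(o \right)} = 2 o^{2} \left(-7 + o\right)$ ($c{\left(o \right)} = o 2 o \left(-7 + o\right) = 2 o^{2} \left(-7 + o\right)$)
$\frac{94235}{c{\left(r{\left(y{\left(-3,w{\left(-2 \right)} \right)} \right)} \right)}} = \frac{94235}{2 \left(\left(-5\right) \left(-3\right)\right)^{2} \left(-7 - -15\right)} = \frac{94235}{2 \cdot 15^{2} \left(-7 + 15\right)} = \frac{94235}{2 \cdot 225 \cdot 8} = \frac{94235}{3600} = 94235 \cdot \frac{1}{3600} = \frac{18847}{720}$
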